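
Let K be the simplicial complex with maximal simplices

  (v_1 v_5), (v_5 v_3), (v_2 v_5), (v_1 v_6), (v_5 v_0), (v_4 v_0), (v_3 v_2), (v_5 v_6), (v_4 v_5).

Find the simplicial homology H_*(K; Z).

H_0 = Z,  H_1 = Z^3.

Fix the vertex order v_0 < v_1 < v_2 < v_3 < v_4 < v_5 < v_6 and write every simplex with vertices in increasing order. Then dim K = 1 and the simplices of K are:

  0-simplices (7): [v_0], [v_1], [v_2], [v_3], [v_4], [v_5], [v_6]
  1-simplices (9): [v_0,v_4], [v_0,v_5], [v_1,v_5], [v_1,v_6], [v_2,v_3], [v_2,v_5], [v_3,v_5], [v_4,v_5], [v_5,v_6]

giving chain groups C_0 ≅ Z^7, C_1 ≅ Z^9.

∂_1: C_1 → C_0 is given by ∂[p,q] = [q] − [p]. For instance
  ∂[v_2,v_5] = [v_5] − [v_2].
The resulting 7×9 matrix has rank 6, and its Smith normal form has invariant factors (1,1,1,1,1,1).

Computing H_k = (kernel of ∂_k) / (image of ∂_{k+1}):

  H_0: rank C_0 − rank ∂_1 = 7 − 6 = 1, and the invariant factors of ∂_1 are all 1, so H_0 ≅ Z.
  H_1: rank ker ∂_1 − rank ∂_2 = (9 − 6) − 0 = 3, and there is no ∂_2, so H_1 ≅ Z^3.

(K is a triangulation of a wedge of 3 circles.)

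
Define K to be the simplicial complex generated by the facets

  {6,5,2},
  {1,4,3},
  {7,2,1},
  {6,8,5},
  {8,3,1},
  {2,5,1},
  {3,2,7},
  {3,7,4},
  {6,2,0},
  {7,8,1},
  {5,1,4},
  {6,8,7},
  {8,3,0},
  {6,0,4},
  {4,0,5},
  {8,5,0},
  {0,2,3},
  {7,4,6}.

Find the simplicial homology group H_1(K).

H_1 ≅ Z ⊕ Z_2.

K has 9 vertices, 27 edges, 18 triangles.
rank ∂_1 = 8, rank ∂_2 = 18 ⇒ b_1 = 27 − 8 − 18 = 1; ∂_2 has invariant factor(s) [2] giving torsion. So H_1 = Z ⊕ Z_2.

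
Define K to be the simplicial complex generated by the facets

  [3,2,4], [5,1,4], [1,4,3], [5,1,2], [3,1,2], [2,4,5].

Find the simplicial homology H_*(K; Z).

We work with the vertex ordering 1 < 2 < 3 < 4 < 5. The simplices of K, each written with vertices in increasing order, are:

  0-simplices (5): [1], [2], [3], [4], [5]
  1-simplices (9): [1,2], [1,3], [1,4], [1,5], [2,3], [2,4], [2,5], [3,4], [4,5]
  2-simplices (6): [1,2,3], [1,2,5], [1,3,4], [1,4,5], [2,3,4], [2,4,5]

giving chain groups C_0 ≅ Z^5, C_1 ≅ Z^9, C_2 ≅ Z^6.

The boundary map ∂_1: C_1 → C_0 maps an edge to its endpoints' difference, ∂[p,q] = q − p.
The 5×9 boundary matrix has rank 4 and Smith normal form diag(1,1,1,1).

∂_2: C_2 → C_1 sends each 2-simplex [p,q,r] to [q,r] − [p,r] + [p,q]. For instance
  ∂[2,3,4] = [3,4] − [2,4] + [2,3],
  ∂[2,4,5] = [4,5] − [2,5] + [2,4].
As a 9×6 matrix over Z this has rank 5, with invariant factors (1,1,1,1,1).

Reading off H_k = ker ∂_k / im ∂_{k+1}:

  H_0: rank C_0 − rank ∂_1 = 5 − 4 = 1, and the invariant factors of ∂_1 are all 1, so H_0 = Z.
  H_1: rank ker ∂_1 − rank ∂_2 = (9 − 4) − 5 = 0, and the invariant factors of ∂_2 are all 1, so H_1 = 0.
  H_2: rank ker ∂_2 − rank ∂_3 = (6 − 5) − 0 = 1, and there is no ∂_3, so H_2 = Z.

As a check, the Euler characteristic is 5 − 9 + 6 = 2, which agrees with 1 − 0 + 1 = 2.

H_0 ≅ Z,  H_1 = 0,  H_2 ≅ Z.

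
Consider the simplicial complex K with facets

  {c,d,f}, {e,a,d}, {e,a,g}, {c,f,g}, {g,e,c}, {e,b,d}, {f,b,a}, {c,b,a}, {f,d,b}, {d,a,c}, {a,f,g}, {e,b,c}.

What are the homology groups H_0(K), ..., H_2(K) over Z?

H_0 ≅ Z,  H_1 ≅ Z_2,  H_2 = 0.

Order the vertices as a < b < c < d < e < f < g. Listing each simplex with vertices in this order, K has dimension 2 with simplices:

  0-simplices (7): a, b, c, d, e, f, g
  1-simplices (18): ab, ac, ad, ae, af, ag, bc, bd, be, bf, cd, ce, cf, cg, de, df, eg, fg
  2-simplices (12): abc, abf, acd, ade, aeg, afg, bce, bde, bdf, cdf, ceg, cfg

giving chain groups C_0 ≅ Z^7, C_1 ≅ Z^18, C_2 ≅ Z^12.

∂_1: C_1 → C_0 maps an edge to its endpoints' difference, ∂[p,q] = q − p. For instance
  ∂eg = g − e.
The resulting 7×18 matrix has rank 6, and its Smith normal form has invariant factors (1,1,1,1,1,1).

∂_2: C_2 → C_1 maps a triangle to the signed sum of its edges. For instance
  ∂aeg = eg − ag + ae,
  ∂afg = fg − ag + af.
The resulting 18×12 matrix has rank 12, and its Smith normal form has invariant factors (1,1,1,1,1,1,1,1,1,1,1,2).

From H_k ≅ ker(∂_k) / im(∂_{k+1}) we obtain:

  H_0: rank C_0 − rank ∂_1 = 7 − 6 = 1, and the invariant factors of ∂_1 are all 1, so H_0 = Z.
  H_1: rank ker ∂_1 − rank ∂_2 = (18 − 6) − 12 = 0, and ∂_2 has invariant factor 2 > 1, so H_1 = Z_2.
  H_2: rank ker ∂_2 − rank ∂_3 = (12 − 12) − 0 = 0, and there is no ∂_3, so H_2 = 0.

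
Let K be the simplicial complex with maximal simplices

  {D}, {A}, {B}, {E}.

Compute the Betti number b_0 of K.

K has 4 vertices.
rank ∂_0 = 0, rank ∂_1 = 0 ⇒ b_0 = 4 − 0 − 0 = 4. So H_0 ≅ Z^4.

b_0 = 4.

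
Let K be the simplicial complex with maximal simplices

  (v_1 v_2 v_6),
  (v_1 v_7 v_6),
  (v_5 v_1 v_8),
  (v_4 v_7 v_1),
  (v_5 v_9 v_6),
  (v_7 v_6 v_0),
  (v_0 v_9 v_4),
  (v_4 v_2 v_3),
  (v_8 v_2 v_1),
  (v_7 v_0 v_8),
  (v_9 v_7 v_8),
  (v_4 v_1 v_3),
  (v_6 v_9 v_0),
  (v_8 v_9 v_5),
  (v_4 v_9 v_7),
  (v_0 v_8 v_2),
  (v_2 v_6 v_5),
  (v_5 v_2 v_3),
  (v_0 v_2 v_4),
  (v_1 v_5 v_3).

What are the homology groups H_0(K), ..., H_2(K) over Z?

Take the total order v_0 < v_1 < v_2 < v_3 < v_4 < v_5 < v_6 < v_7 < v_8 < v_9 on the vertex set. Then K (dimension 2) consists of the simplices:

  0-simplices (10): [v_0], [v_1], [v_2], [v_3], [v_4], [v_5], [v_6], [v_7], [v_8], [v_9]
  1-simplices (30): (30 of them)
  2-simplices (20): (20 of them)

so the chain groups are C_0 ≅ Z^10, C_1 ≅ Z^30, C_2 ≅ Z^20.

The boundary map ∂_1: C_1 → C_0 sends each edge [p,q] (with p < q) to q − p.
This gives a 10×30 integer matrix of rank 9; reducing to Smith normal form yields diagonal entries (1,1,1,1,1,1,1,1,1).

∂_2: C_2 → C_1 sends each 2-simplex [p,q,r] to [q,r] − [p,r] + [p,q]. For instance
  ∂[v_1,v_2,v_8] = [v_2,v_8] − [v_1,v_8] + [v_1,v_2],
  ∂[v_0,v_6,v_9] = [v_6,v_9] − [v_0,v_9] + [v_0,v_6].
The 30×20 boundary matrix has rank 20 and Smith normal form diag(1,1,1,1,1,1,1,1,1,1,1,1,1,1,1,1,1,1,1,2).

Computing H_k = (kernel of ∂_k) / (image of ∂_{k+1}):

  H_0: rank C_0 − rank ∂_1 = 10 − 9 = 1, and the invariant factors of ∂_1 are all 1, so H_0 = Z.
  H_1: rank ker ∂_1 − rank ∂_2 = (30 − 9) − 20 = 1, and ∂_2 has invariant factor 2 > 1, so H_1 = Z ⊕ Z/2Z.
  H_2: rank ker ∂_2 − rank ∂_3 = (20 − 20) − 0 = 0, and there is no ∂_3, so H_2 = 0.

As a check, the Euler characteristic is 10 − 30 + 20 = 0, which agrees with 1 − 1 + 0 = 0.
(K is a triangulation of the Klein bottle.)

H_0 ≅ Z,  H_1 ≅ Z ⊕ Z/2Z,  H_2 = 0.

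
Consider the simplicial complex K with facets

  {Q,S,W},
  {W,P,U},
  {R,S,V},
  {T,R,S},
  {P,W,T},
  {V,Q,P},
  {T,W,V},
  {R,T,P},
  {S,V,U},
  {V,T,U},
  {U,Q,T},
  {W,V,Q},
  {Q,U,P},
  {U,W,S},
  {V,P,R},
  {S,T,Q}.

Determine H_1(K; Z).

H_1 ≅ Z^2.

Fix the vertex order P < Q < R < S < T < U < V < W and write every simplex with vertices in increasing order. Then dim K = 2 and the simplices of K are:

  0-simplices (8): P, Q, R, S, T, U, V, W
  1-simplices (24): PQ, PR, PT, PU, PV, PW, QS, QT, QU, QV, QW, RS, RT, RV, ST, SU, SV, SW, TU, TV, TW, UV, UW, VW
  2-simplices (16): PQU, PQV, PRT, PRV, PTW, PUW, QST, QSW, QTU, QVW, RST, RSV, SUV, SUW, TUV, TVW

Hence C_0 ≅ Z^8, C_1 ≅ Z^24, C_2 ≅ Z^16.

∂_1: C_1 → C_0 maps an edge to its endpoints' difference, ∂[p,q] = q − p.
The resulting 8×24 matrix has rank 7, and its Smith normal form has invariant factors (1,1,1,1,1,1,1).

The boundary map ∂_2: C_2 → C_1 maps a triangle to the signed sum of its edges. For instance
  ∂RST = ST − RT + RS,
  ∂PTW = TW − PW + PT.
This gives a 24×16 integer matrix of rank 15; reducing to Smith normal form yields diagonal entries (1,1,1,1,1,1,1,1,1,1,1,1,1,1,1).

Now H_k = ker ∂_k / im ∂_{k+1}, so:

  H_1: rank ker ∂_1 − rank ∂_2 = (24 − 7) − 15 = 2, and the invariant factors of ∂_2 are all 1, so H_1 = Z^2.

(K is a triangulation of the torus T^2.)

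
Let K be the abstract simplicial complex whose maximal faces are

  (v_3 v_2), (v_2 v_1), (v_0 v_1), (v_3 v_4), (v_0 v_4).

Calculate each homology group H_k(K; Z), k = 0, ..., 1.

We work with the vertex ordering v_0 < v_1 < v_2 < v_3 < v_4. The simplices of K, each written with vertices in increasing order, are:

  0-simplices (5): [v_0], [v_1], [v_2], [v_3], [v_4]
  1-simplices (5): [v_0,v_1], [v_0,v_4], [v_1,v_2], [v_2,v_3], [v_3,v_4]

Hence C_0 ≅ Z^5, C_1 ≅ Z^5.

∂_1: C_1 → C_0 is given by ∂[p,q] = [q] − [p].
As a 5×5 matrix over Z this has rank 4, with invariant factors (1,1,1,1).

From H_k ≅ ker(∂_k) / im(∂_{k+1}) we obtain:

  H_0: rank C_0 − rank ∂_1 = 5 − 4 = 1, and the invariant factors of ∂_1 are all 1, so H_0 ≅ Z.
  H_1: rank ker ∂_1 − rank ∂_2 = (5 − 4) − 0 = 1, and there is no ∂_2, so H_1 ≅ Z.

H_0 ≅ Z,  H_1 ≅ Z.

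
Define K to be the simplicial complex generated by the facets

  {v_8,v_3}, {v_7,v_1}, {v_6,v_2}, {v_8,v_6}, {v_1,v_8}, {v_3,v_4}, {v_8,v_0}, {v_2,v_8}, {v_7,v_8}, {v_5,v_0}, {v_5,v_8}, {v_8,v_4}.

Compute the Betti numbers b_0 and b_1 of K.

b_0 = 1, b_1 = 4.

Take the total order v_0 < v_1 < v_2 < v_3 < v_4 < v_5 < v_6 < v_7 < v_8 on the vertex set. Then K (dimension 1) consists of the simplices:

  0-simplices (9): [v_0], [v_1], [v_2], [v_3], [v_4], [v_5], [v_6], [v_7], [v_8]
  1-simplices (12): [v_0,v_5], [v_0,v_8], [v_1,v_7], [v_1,v_8], [v_2,v_6], [v_2,v_8], [v_3,v_4], [v_3,v_8], [v_4,v_8], [v_5,v_8], [v_6,v_8], [v_7,v_8]

so the chain groups are C_0 ≅ Z^9, C_1 ≅ Z^12.

∂_1: C_1 → C_0 is given by ∂[p,q] = [q] − [p].
The 9×12 boundary matrix has rank 8 and Smith normal form diag(1,1,1,1,1,1,1,1).

Computing H_k = (kernel of ∂_k) / (image of ∂_{k+1}):

  H_0: rank C_0 − rank ∂_1 = 9 − 8 = 1, and the invariant factors of ∂_1 are all 1, so H_0 ≅ Z.
  H_1: rank ker ∂_1 − rank ∂_2 = (12 − 8) − 0 = 4, and there is no ∂_2, so H_1 ≅ Z^4.

As a check, the Euler characteristic is 9 − 12 = -3, which agrees with 1 − 4 = -3.
(K is a triangulation of a wedge of 4 circles.)

Hence the Betti numbers are b_0 = 1, b_1 = 4.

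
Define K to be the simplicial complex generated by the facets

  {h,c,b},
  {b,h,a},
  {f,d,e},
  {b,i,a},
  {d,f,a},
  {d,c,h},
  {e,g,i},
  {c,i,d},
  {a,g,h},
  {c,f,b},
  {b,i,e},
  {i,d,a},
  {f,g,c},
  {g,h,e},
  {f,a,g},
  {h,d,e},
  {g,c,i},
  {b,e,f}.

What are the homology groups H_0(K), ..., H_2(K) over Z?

We work with the vertex ordering a < b < c < d < e < f < g < h < i. The simplices of K, each written with vertices in increasing order, are:

  0-simplices (9): a, b, c, d, e, f, g, h, i
  1-simplices (27): ab, ad, af, ag, ah, ai, bc, be, bf, bh, bi, cd, cf, cg, ch, ci, de, df, dh, di, ef, eg, eh, ei, fg, gh, gi
  2-simplices (18): abh, abi, adf, adi, afg, agh, bcf, bch, bef, bei, cdh, cdi, cfg, cgi, def, deh, egh, egi

giving chain groups C_0 ≅ Z^9, C_1 ≅ Z^27, C_2 ≅ Z^18.

Boundary ∂_1: C_1 → C_0 is given by ∂[p,q] = [q] − [p].
This gives a 9×27 integer matrix of rank 8; reducing to Smith normal form yields diagonal entries (1,1,1,1,1,1,1,1).

Boundary ∂_2: C_2 → C_1 maps a triangle to the signed sum of its edges. For instance
  ∂abh = bh − ah + ab,
  ∂bei = ei − bi + be.
The resulting 27×18 matrix has rank 17, and its Smith normal form has invariant factors (1,1,1,1,1,1,1,1,1,1,1,1,1,1,1,1,1).

Reading off H_k = ker ∂_k / im ∂_{k+1}:

  H_0: rank C_0 − rank ∂_1 = 9 − 8 = 1, and the invariant factors of ∂_1 are all 1, so H_0 ≅ Z.
  H_1: rank ker ∂_1 − rank ∂_2 = (27 − 8) − 17 = 2, and the invariant factors of ∂_2 are all 1, so H_1 ≅ Z^2.
  H_2: rank ker ∂_2 − rank ∂_3 = (18 − 17) − 0 = 1, and there is no ∂_3, so H_2 ≅ Z.

As a check, the Euler characteristic is 9 − 27 + 18 = 0, which agrees with 1 − 2 + 1 = 0.

H_0 ≅ Z,  H_1 ≅ Z^2,  H_2 ≅ Z.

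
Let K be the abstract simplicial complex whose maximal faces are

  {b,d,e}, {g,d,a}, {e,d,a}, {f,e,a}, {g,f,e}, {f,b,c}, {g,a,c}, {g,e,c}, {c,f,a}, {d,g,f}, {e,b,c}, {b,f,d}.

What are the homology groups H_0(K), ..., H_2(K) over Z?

Take the total order a < b < c < d < e < f < g on the vertex set. Then K (dimension 2) consists of the simplices:

  0-simplices (7): a, b, c, d, e, f, g
  1-simplices (18): ac, ad, ae, af, ag, bc, bd, be, bf, ce, cf, cg, de, df, dg, ef, eg, fg
  2-simplices (12): acf, acg, ade, adg, aef, bce, bcf, bde, bdf, ceg, dfg, efg

Hence C_0 ≅ Z^7, C_1 ≅ Z^18, C_2 ≅ Z^12.

∂_1: C_1 → C_0 sends each edge [p,q] (with p < q) to q − p. For instance
  ∂be = e − b.
The 7×18 boundary matrix has rank 6 and Smith normal form diag(1,1,1,1,1,1).

Boundary ∂_2: C_2 → C_1 acts by ∂[p,q,r] = [q,r] − [p,r] + [p,q]. For instance
  ∂adg = dg − ag + ad,
  ∂ceg = eg − cg + ce.
As a 18×12 matrix over Z this has rank 12, with invariant factors (1,1,1,1,1,1,1,1,1,1,1,2).

From H_k ≅ ker(∂_k) / im(∂_{k+1}) we obtain:

  H_0: rank C_0 − rank ∂_1 = 7 − 6 = 1, and the invariant factors of ∂_1 are all 1, so H_0 ≅ Z.
  H_1: rank ker ∂_1 − rank ∂_2 = (18 − 6) − 12 = 0, and ∂_2 has invariant factor 2 > 1, so H_1 ≅ Z/2.
  H_2: rank ker ∂_2 − rank ∂_3 = (12 − 12) − 0 = 0, and there is no ∂_3, so H_2 ≅ 0.

As a check, the Euler characteristic is 7 − 18 + 12 = 1, which agrees with 1 − 0 + 0 = 1.
(K is a triangulation of the real projective plane RP^2.)

H_0 = Z,  H_1 = Z/2,  H_2 = 0.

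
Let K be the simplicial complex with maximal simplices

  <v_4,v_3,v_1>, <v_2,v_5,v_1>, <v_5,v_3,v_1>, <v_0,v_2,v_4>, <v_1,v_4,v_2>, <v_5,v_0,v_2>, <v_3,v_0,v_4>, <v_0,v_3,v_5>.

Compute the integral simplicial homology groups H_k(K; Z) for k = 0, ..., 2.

H_0 ≅ Z,  H_1 = 0,  H_2 ≅ Z.

We work with the vertex ordering v_0 < v_1 < v_2 < v_3 < v_4 < v_5. The simplices of K, each written with vertices in increasing order, are:

  0-simplices (6): [v_0], [v_1], [v_2], [v_3], [v_4], [v_5]
  1-simplices (12): [v_0,v_2], [v_0,v_3], [v_0,v_4], [v_0,v_5], [v_1,v_2], [v_1,v_3], [v_1,v_4], [v_1,v_5], [v_2,v_4], [v_2,v_5], [v_3,v_4], [v_3,v_5]
  2-simplices (8): [v_0,v_2,v_4], [v_0,v_2,v_5], [v_0,v_3,v_4], [v_0,v_3,v_5], [v_1,v_2,v_4], [v_1,v_2,v_5], [v_1,v_3,v_4], [v_1,v_3,v_5]

giving chain groups C_0 ≅ Z^6, C_1 ≅ Z^12, C_2 ≅ Z^8.

Boundary ∂_1: C_1 → C_0 maps an edge to its endpoints' difference, ∂[p,q] = q − p.
The resulting 6×12 matrix has rank 5, and its Smith normal form has invariant factors (1,1,1,1,1).

Boundary ∂_2: C_2 → C_1 acts by ∂[p,q,r] = [q,r] − [p,r] + [p,q]. For instance
  ∂[v_1,v_3,v_5] = [v_3,v_5] − [v_1,v_5] + [v_1,v_3],
  ∂[v_0,v_2,v_5] = [v_2,v_5] − [v_0,v_5] + [v_0,v_2].
The 12×8 boundary matrix has rank 7 and Smith normal form diag(1,1,1,1,1,1,1).

Reading off H_k = ker ∂_k / im ∂_{k+1}:

  H_0: rank C_0 − rank ∂_1 = 6 − 5 = 1, and the invariant factors of ∂_1 are all 1, so H_0 = Z.
  H_1: rank ker ∂_1 − rank ∂_2 = (12 − 5) − 7 = 0, and the invariant factors of ∂_2 are all 1, so H_1 = 0.
  H_2: rank ker ∂_2 − rank ∂_3 = (8 − 7) − 0 = 1, and there is no ∂_3, so H_2 = Z.

As a check, the Euler characteristic is 6 − 12 + 8 = 2, which agrees with 1 − 0 + 1 = 2.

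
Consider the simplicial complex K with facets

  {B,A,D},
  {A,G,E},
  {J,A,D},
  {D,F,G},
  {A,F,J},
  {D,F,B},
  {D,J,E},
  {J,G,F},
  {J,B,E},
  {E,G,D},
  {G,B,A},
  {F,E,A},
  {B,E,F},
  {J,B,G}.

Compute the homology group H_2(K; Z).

Order the vertices as A < B < D < E < F < G < J. Listing each simplex with vertices in this order, K has dimension 2 with simplices:

  0-simplices (7): A, B, D, E, F, G, J
  1-simplices (21): AB, AD, AE, AF, AG, AJ, BD, BE, BF, BG, BJ, DE, DF, DG, DJ, EF, EG, EJ, FG, FJ, GJ
  2-simplices (14): ABD, ABG, ADJ, AEF, AEG, AFJ, BDF, BEF, BEJ, BGJ, DEG, DEJ, DFG, FGJ

giving chain groups C_0 ≅ Z^7, C_1 ≅ Z^21, C_2 ≅ Z^14.

The boundary map ∂_1: C_1 → C_0 sends each edge [p,q] (with p < q) to q − p.
The 7×21 boundary matrix has rank 6 and Smith normal form diag(1,1,1,1,1,1).

The boundary map ∂_2: C_2 → C_1 maps a triangle to the signed sum of its edges. For instance
  ∂ABD = BD − AD + AB,
  ∂BGJ = GJ − BJ + BG.
The 21×14 boundary matrix has rank 13 and Smith normal form diag(1,1,1,1,1,1,1,1,1,1,1,1,1).

From H_k ≅ ker(∂_k) / im(∂_{k+1}) we obtain:

  H_2: rank ker ∂_2 − rank ∂_3 = (14 − 13) − 0 = 1, and there is no ∂_3, so H_2 = Z.

H_2 ≅ Z.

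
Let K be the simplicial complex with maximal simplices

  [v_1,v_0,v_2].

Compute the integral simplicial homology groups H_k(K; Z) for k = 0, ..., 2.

H_0 ≅ Z,  H_1 = 0,  H_2 = 0.

Fix the vertex order v_0 < v_1 < v_2 and write every simplex with vertices in increasing order. Then dim K = 2 and the simplices of K are:

  0-simplices (3): [v_0], [v_1], [v_2]
  1-simplices (3): [v_0,v_1], [v_0,v_2], [v_1,v_2]
  2-simplices (1): [v_0,v_1,v_2]

so the chain groups are C_0 ≅ Z^3, C_1 ≅ Z^3, C_2 ≅ Z^1.

Boundary ∂_1: C_1 → C_0 maps an edge to its endpoints' difference, ∂[p,q] = q − p. For instance
  ∂[v_0,v_1] = [v_1] − [v_0].
The 3×3 boundary matrix has rank 2 and Smith normal form diag(1,1).

The boundary map ∂_2: C_2 → C_1 acts by ∂[p,q,r] = [q,r] − [p,r] + [p,q]. For instance
  ∂[v_0,v_1,v_2] = [v_1,v_2] − [v_0,v_2] + [v_0,v_1].
The 3×1 boundary matrix has rank 1 and Smith normal form diag(1).

Now H_k = ker ∂_k / im ∂_{k+1}, so:

  H_0: rank C_0 − rank ∂_1 = 3 − 2 = 1, and the invariant factors of ∂_1 are all 1, so H_0 = Z.
  H_1: rank ker ∂_1 − rank ∂_2 = (3 − 2) − 1 = 0, and the invariant factors of ∂_2 are all 1, so H_1 = 0.
  H_2: rank ker ∂_2 − rank ∂_3 = (1 − 1) − 0 = 0, and there is no ∂_3, so H_2 = 0.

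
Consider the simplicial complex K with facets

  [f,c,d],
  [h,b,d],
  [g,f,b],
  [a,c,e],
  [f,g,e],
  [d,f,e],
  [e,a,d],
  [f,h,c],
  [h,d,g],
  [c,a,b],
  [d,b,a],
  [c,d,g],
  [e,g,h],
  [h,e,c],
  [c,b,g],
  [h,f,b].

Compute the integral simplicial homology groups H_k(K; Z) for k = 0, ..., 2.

Fix the vertex order a < b < c < d < e < f < g < h and write every simplex with vertices in increasing order. Then dim K = 2 and the simplices of K are:

  0-simplices (8): a, b, c, d, e, f, g, h
  1-simplices (24): ab, ac, ad, ae, bc, bd, bf, bg, bh, cd, ce, cf, cg, ch, de, df, dg, dh, ef, eg, eh, fg, fh, gh
  2-simplices (16): abc, abd, ace, ade, bcg, bdh, bfg, bfh, cdf, cdg, ceh, cfh, def, dgh, efg, egh

so the chain groups are C_0 ≅ Z^8, C_1 ≅ Z^24, C_2 ≅ Z^16.

∂_1: C_1 → C_0 maps an edge to its endpoints' difference, ∂[p,q] = q − p. For instance
  ∂de = e − d.
This gives a 8×24 integer matrix of rank 7; reducing to Smith normal form yields diagonal entries (1,1,1,1,1,1,1).

The boundary map ∂_2: C_2 → C_1 sends each 2-simplex [p,q,r] to [q,r] − [p,r] + [p,q]. For instance
  ∂efg = fg − eg + ef,
  ∂ceh = eh − ch + ce.
This gives a 24×16 integer matrix of rank 15; reducing to Smith normal form yields diagonal entries (1,1,1,1,1,1,1,1,1,1,1,1,1,1,1).

From H_k ≅ ker(∂_k) / im(∂_{k+1}) we obtain:

  H_0: rank C_0 − rank ∂_1 = 8 − 7 = 1, and the invariant factors of ∂_1 are all 1, so H_0 ≅ Z.
  H_1: rank ker ∂_1 − rank ∂_2 = (24 − 7) − 15 = 2, and the invariant factors of ∂_2 are all 1, so H_1 ≅ Z^2.
  H_2: rank ker ∂_2 − rank ∂_3 = (16 − 15) − 0 = 1, and there is no ∂_3, so H_2 ≅ Z.

H_0 ≅ Z,  H_1 ≅ Z^2,  H_2 ≅ Z.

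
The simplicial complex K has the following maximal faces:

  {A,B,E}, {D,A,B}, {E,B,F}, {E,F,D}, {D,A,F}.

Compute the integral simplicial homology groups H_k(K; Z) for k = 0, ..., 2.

H_0 = Z,  H_1 = Z,  H_2 = 0.

K has 5 vertices, 10 edges, 5 triangles.
rank ∂_0 = 0, rank ∂_1 = 4 ⇒ b_0 = 5 − 0 − 4 = 1; all invariant factors of ∂_1 are 1 so no torsion. So H_0 ≅ Z.
rank ∂_1 = 4, rank ∂_2 = 5 ⇒ b_1 = 10 − 4 − 5 = 1; all invariant factors of ∂_2 are 1 so no torsion. So H_1 ≅ Z.
rank ∂_2 = 5, rank ∂_3 = 0 ⇒ b_2 = 5 − 5 − 0 = 0. So H_2 ≅ 0.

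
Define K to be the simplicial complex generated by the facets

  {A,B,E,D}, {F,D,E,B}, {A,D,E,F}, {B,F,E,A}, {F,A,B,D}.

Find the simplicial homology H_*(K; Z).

Take the total order A < B < D < E < F on the vertex set. Then K (dimension 3) consists of the simplices:

  0-simplices (5): A, B, D, E, F
  1-simplices (10): AB, AD, AE, AF, BD, BE, BF, DE, DF, EF
  2-simplices (10): ABD, ABE, ABF, ADE, ADF, AEF, BDE, BDF, BEF, DEF
  3-simplices (5): ABDE, ABDF, ABEF, ADEF, BDEF

giving chain groups C_0 ≅ Z^5, C_1 ≅ Z^10, C_2 ≅ Z^10, C_3 ≅ Z^5.

∂_1: C_1 → C_0 maps an edge to its endpoints' difference, ∂[p,q] = q − p. For instance
  ∂AF = F − A.
This gives a 5×10 integer matrix of rank 4; reducing to Smith normal form yields diagonal entries (1,1,1,1).

The boundary map ∂_2: C_2 → C_1 sends each 2-simplex [p,q,r] to [q,r] − [p,r] + [p,q]. For instance
  ∂DEF = EF − DF + DE,
  ∂BEF = EF − BF + BE.
As a 10×10 matrix over Z this has rank 6, with invariant factors (1,1,1,1,1,1).

The boundary map ∂_3: C_3 → C_2 sends each 3-simplex σ to the alternating sum Σ_i (−1)^i (σ with its i-th vertex removed). For instance
  ∂ADEF = DEF − AEF + ADF − ADE,
  ∂BDEF = DEF − BEF + BDF − BDE.
The 10×5 boundary matrix has rank 4 and Smith normal form diag(1,1,1,1).

Reading off H_k = ker ∂_k / im ∂_{k+1}:

  H_0: rank C_0 − rank ∂_1 = 5 − 4 = 1, and the invariant factors of ∂_1 are all 1, so H_0 ≅ Z.
  H_1: rank ker ∂_1 − rank ∂_2 = (10 − 4) − 6 = 0, and the invariant factors of ∂_2 are all 1, so H_1 ≅ 0.
  H_2: rank ker ∂_2 − rank ∂_3 = (10 − 6) − 4 = 0, and the invariant factors of ∂_3 are all 1, so H_2 ≅ 0.
  H_3: rank ker ∂_3 − rank ∂_4 = (5 − 4) − 0 = 1, and there is no ∂_4, so H_3 ≅ Z.

H_0 = Z,  H_1 = 0,  H_2 = 0,  H_3 = Z.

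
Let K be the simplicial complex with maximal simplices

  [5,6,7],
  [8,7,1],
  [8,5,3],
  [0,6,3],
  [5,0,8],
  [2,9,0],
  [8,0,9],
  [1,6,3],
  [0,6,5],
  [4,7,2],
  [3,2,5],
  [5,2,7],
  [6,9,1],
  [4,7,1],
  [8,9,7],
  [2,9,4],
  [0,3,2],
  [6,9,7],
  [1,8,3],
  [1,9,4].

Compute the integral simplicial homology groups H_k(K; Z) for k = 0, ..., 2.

H_0 ≅ Z,  H_1 ≅ Z ⊕ Z/2,  H_2 = 0.

We work with the vertex ordering 0 < 1 < 2 < 3 < 4 < 5 < 6 < 7 < 8 < 9. The simplices of K, each written with vertices in increasing order, are:

  0-simplices (10): [0], [1], [2], [3], [4], [5], [6], [7], [8], [9]
  1-simplices (30): (30 of them)
  2-simplices (20): (20 of them)

so the chain groups are C_0 ≅ Z^10, C_1 ≅ Z^30, C_2 ≅ Z^20.

Boundary ∂_1: C_1 → C_0 maps an edge to its endpoints' difference, ∂[p,q] = q − p. For instance
  ∂[2,4] = [4] − [2].
As a 10×30 matrix over Z this has rank 9, with invariant factors (1,1,1,1,1,1,1,1,1).

∂_2: C_2 → C_1 acts by ∂[p,q,r] = [q,r] − [p,r] + [p,q]. For instance
  ∂[2,4,9] = [4,9] − [2,9] + [2,4],
  ∂[1,3,8] = [3,8] − [1,8] + [1,3].
As a 30×20 matrix over Z this has rank 20, with invariant factors (1,1,1,1,1,1,1,1,1,1,1,1,1,1,1,1,1,1,1,2).

Computing H_k = (kernel of ∂_k) / (image of ∂_{k+1}):

  H_0: rank C_0 − rank ∂_1 = 10 − 9 = 1, and the invariant factors of ∂_1 are all 1, so H_0 ≅ Z.
  H_1: rank ker ∂_1 − rank ∂_2 = (30 − 9) − 20 = 1, and ∂_2 has invariant factor 2 > 1, so H_1 ≅ Z ⊕ Z/2.
  H_2: rank ker ∂_2 − rank ∂_3 = (20 − 20) − 0 = 0, and there is no ∂_3, so H_2 ≅ 0.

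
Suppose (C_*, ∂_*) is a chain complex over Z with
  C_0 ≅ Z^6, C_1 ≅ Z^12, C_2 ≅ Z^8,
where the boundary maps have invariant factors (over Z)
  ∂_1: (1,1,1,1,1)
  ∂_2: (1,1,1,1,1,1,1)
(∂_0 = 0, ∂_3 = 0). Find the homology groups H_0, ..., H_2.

H_0 = Z,  H_1 = 0,  H_2 = Z.

H_0: b_0 = 6 − 0 − 5 = 1; torsion from ∂_1 factors > 1: none. So H_0 = Z.
H_1: b_1 = 12 − 5 − 7 = 0; torsion from ∂_2 factors > 1: none. So H_1 = 0.
H_2: b_2 = 8 − 7 − 0 = 1; torsion from ∂_3 factors > 1: none. So H_2 = Z.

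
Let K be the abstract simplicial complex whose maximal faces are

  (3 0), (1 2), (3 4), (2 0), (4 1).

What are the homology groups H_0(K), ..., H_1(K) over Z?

We work with the vertex ordering 0 < 1 < 2 < 3 < 4. The simplices of K, each written with vertices in increasing order, are:

  0-simplices (5): [0], [1], [2], [3], [4]
  1-simplices (5): [0,2], [0,3], [1,2], [1,4], [3,4]

Hence C_0 ≅ Z^5, C_1 ≅ Z^5.

Boundary ∂_1: C_1 → C_0 sends each edge [p,q] (with p < q) to q − p. For instance
  ∂[0,2] = [2] − [0].
The 5×5 boundary matrix has rank 4 and Smith normal form diag(1,1,1,1).

Computing H_k = (kernel of ∂_k) / (image of ∂_{k+1}):

  H_0: rank C_0 − rank ∂_1 = 5 − 4 = 1, and the invariant factors of ∂_1 are all 1, so H_0 = Z.
  H_1: rank ker ∂_1 − rank ∂_2 = (5 − 4) − 0 = 1, and there is no ∂_2, so H_1 = Z.

As a check, the Euler characteristic is 5 − 5 = 0, which agrees with 1 − 1 = 0.
(K is a triangulation of the circle S^1.)

H_0 = Z,  H_1 = Z.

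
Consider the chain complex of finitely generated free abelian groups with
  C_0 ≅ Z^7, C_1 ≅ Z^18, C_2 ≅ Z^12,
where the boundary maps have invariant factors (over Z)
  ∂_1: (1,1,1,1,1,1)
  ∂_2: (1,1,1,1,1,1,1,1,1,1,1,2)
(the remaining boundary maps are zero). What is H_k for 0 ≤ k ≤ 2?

H_0: b_0 = 7 − 0 − 6 = 1; torsion from ∂_1 factors > 1: none. So H_0 ≅ Z.
H_1: b_1 = 18 − 6 − 12 = 0; torsion from ∂_2 factors > 1: [2]. So H_1 ≅ Z/2.
H_2: b_2 = 12 − 12 − 0 = 0; torsion from ∂_3 factors > 1: none. So H_2 ≅ 0.

H_0 ≅ Z,  H_1 ≅ Z/2,  H_2 = 0.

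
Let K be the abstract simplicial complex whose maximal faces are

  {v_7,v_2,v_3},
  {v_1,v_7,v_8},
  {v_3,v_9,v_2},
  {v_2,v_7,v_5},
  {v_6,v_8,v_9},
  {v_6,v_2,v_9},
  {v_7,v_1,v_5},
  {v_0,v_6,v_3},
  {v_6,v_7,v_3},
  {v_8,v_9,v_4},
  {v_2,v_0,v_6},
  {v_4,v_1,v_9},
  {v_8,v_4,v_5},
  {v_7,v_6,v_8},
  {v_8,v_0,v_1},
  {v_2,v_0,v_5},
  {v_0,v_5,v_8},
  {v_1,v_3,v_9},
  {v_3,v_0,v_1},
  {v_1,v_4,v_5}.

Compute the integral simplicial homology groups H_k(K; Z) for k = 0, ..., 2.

Order the vertices as v_0 < v_1 < v_2 < v_3 < v_4 < v_5 < v_6 < v_7 < v_8 < v_9. Listing each simplex with vertices in this order, K has dimension 2 with simplices:

  0-simplices (10): [v_0], [v_1], [v_2], [v_3], [v_4], [v_5], [v_6], [v_7], [v_8], [v_9]
  1-simplices (30): (30 of them)
  2-simplices (20): (20 of them)

Hence C_0 ≅ Z^10, C_1 ≅ Z^30, C_2 ≅ Z^20.

The boundary map ∂_1: C_1 → C_0 maps an edge to its endpoints' difference, ∂[p,q] = q − p. For instance
  ∂[v_0,v_2] = [v_2] − [v_0].
The 10×30 boundary matrix has rank 9 and Smith normal form diag(1,1,1,1,1,1,1,1,1).

The boundary map ∂_2: C_2 → C_1 acts by ∂[p,q,r] = [q,r] − [p,r] + [p,q]. For instance
  ∂[v_6,v_8,v_9] = [v_8,v_9] − [v_6,v_9] + [v_6,v_8],
  ∂[v_6,v_7,v_8] = [v_7,v_8] − [v_6,v_8] + [v_6,v_7].
As a 30×20 matrix over Z this has rank 20, with invariant factors (1,1,1,1,1,1,1,1,1,1,1,1,1,1,1,1,1,1,1,2).

Now H_k = ker ∂_k / im ∂_{k+1}, so:

  H_0: rank C_0 − rank ∂_1 = 10 − 9 = 1, and the invariant factors of ∂_1 are all 1, so H_0 = Z.
  H_1: rank ker ∂_1 − rank ∂_2 = (30 − 9) − 20 = 1, and ∂_2 has invariant factor 2 > 1, so H_1 = Z × Z/2.
  H_2: rank ker ∂_2 − rank ∂_3 = (20 − 20) − 0 = 0, and there is no ∂_3, so H_2 = 0.

(K is a triangulation of the Klein bottle.)

H_0 ≅ Z,  H_1 ≅ Z × Z/2,  H_2 = 0.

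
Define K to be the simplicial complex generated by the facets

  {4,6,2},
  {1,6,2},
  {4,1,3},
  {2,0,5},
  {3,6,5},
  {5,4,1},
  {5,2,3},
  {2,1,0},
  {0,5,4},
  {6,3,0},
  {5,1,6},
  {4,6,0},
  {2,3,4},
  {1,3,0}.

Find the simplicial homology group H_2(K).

Order the vertices as 0 < 1 < 2 < 3 < 4 < 5 < 6. Listing each simplex with vertices in this order, K has dimension 2 with simplices:

  0-simplices (7): [0], [1], [2], [3], [4], [5], [6]
  1-simplices (21): [0,1], [0,2], [0,3], [0,4], [0,5], [0,6], [1,2], [1,3], [1,4], [1,5], [1,6], [2,3], [2,4], [2,5], [2,6], [3,4], [3,5], [3,6], [4,5], [4,6], [5,6]
  2-simplices (14): [0,1,2], [0,1,3], [0,2,5], [0,3,6], [0,4,5], [0,4,6], [1,2,6], [1,3,4], [1,4,5], [1,5,6], [2,3,4], [2,3,5], [2,4,6], [3,5,6]

giving chain groups C_0 ≅ Z^7, C_1 ≅ Z^21, C_2 ≅ Z^14.

The boundary map ∂_1: C_1 → C_0 sends each edge [p,q] (with p < q) to q − p. For instance
  ∂[1,4] = [4] − [1].
The 7×21 boundary matrix has rank 6 and Smith normal form diag(1,1,1,1,1,1).

Boundary ∂_2: C_2 → C_1 sends each 2-simplex [p,q,r] to [q,r] − [p,r] + [p,q]. For instance
  ∂[3,5,6] = [5,6] − [3,6] + [3,5],
  ∂[1,5,6] = [5,6] − [1,6] + [1,5].
As a 21×14 matrix over Z this has rank 13, with invariant factors (1,1,1,1,1,1,1,1,1,1,1,1,1).

Computing H_k = (kernel of ∂_k) / (image of ∂_{k+1}):

  H_2: rank ker ∂_2 − rank ∂_3 = (14 − 13) − 0 = 1, and there is no ∂_3, so H_2 = Z.

H_2 = Z.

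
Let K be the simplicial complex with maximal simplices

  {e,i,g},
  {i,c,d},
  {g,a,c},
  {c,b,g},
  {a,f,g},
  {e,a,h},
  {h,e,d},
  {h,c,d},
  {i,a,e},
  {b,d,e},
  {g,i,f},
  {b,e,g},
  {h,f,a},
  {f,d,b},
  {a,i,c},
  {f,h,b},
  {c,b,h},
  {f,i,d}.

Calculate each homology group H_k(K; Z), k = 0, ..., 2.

H_0 ≅ Z,  H_1 ≅ Z ⊕ Z/2,  H_2 = 0.

Fix the vertex order a < b < c < d < e < f < g < h < i and write every simplex with vertices in increasing order. Then dim K = 2 and the simplices of K are:

  0-simplices (9): a, b, c, d, e, f, g, h, i
  1-simplices (27): ac, ae, af, ag, ah, ai, bc, bd, be, bf, bg, bh, cd, cg, ch, ci, de, df, dh, di, eg, eh, ei, fg, fh, fi, gi
  2-simplices (18): acg, aci, aeh, aei, afg, afh, bcg, bch, bde, bdf, beg, bfh, cdh, cdi, deh, dfi, egi, fgi

giving chain groups C_0 ≅ Z^9, C_1 ≅ Z^27, C_2 ≅ Z^18.

The boundary map ∂_1: C_1 → C_0 is given by ∂[p,q] = [q] − [p]. For instance
  ∂df = f − d.
The resulting 9×27 matrix has rank 8, and its Smith normal form has invariant factors (1,1,1,1,1,1,1,1).

The boundary map ∂_2: C_2 → C_1 maps a triangle to the signed sum of its edges. For instance
  ∂aeh = eh − ah + ae,
  ∂afg = fg − ag + af.
The 27×18 boundary matrix has rank 18 and Smith normal form diag(1,1,1,1,1,1,1,1,1,1,1,1,1,1,1,1,1,2).

From H_k ≅ ker(∂_k) / im(∂_{k+1}) we obtain:

  H_0: rank C_0 − rank ∂_1 = 9 − 8 = 1, and the invariant factors of ∂_1 are all 1, so H_0 ≅ Z.
  H_1: rank ker ∂_1 − rank ∂_2 = (27 − 8) − 18 = 1, and ∂_2 has invariant factor 2 > 1, so H_1 ≅ Z ⊕ Z/2.
  H_2: rank ker ∂_2 − rank ∂_3 = (18 − 18) − 0 = 0, and there is no ∂_3, so H_2 ≅ 0.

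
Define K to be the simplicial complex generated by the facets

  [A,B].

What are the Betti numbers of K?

Take the total order A < B on the vertex set. Then K (dimension 1) consists of the simplices:

  0-simplices (2): A, B
  1-simplices (1): AB

so the chain groups are C_0 ≅ Z^2, C_1 ≅ Z^1.

∂_1: C_1 → C_0 is given by ∂[p,q] = [q] − [p].
As a 2×1 matrix over Z this has rank 1, with invariant factors (1).

Now H_k = ker ∂_k / im ∂_{k+1}, so:

  H_0: rank C_0 − rank ∂_1 = 2 − 1 = 1, and the invariant factors of ∂_1 are all 1, so H_0 ≅ Z.
  H_1: rank ker ∂_1 − rank ∂_2 = (1 − 1) − 0 = 0, and there is no ∂_2, so H_1 ≅ 0.

Hence the Betti numbers are b_0 = 1, b_1 = 0.

b_0 = 1, b_1 = 0.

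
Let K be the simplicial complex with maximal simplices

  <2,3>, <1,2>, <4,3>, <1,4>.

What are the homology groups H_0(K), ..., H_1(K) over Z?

H_0 ≅ Z,  H_1 ≅ Z.

Fix the vertex order 1 < 2 < 3 < 4 and write every simplex with vertices in increasing order. Then dim K = 1 and the simplices of K are:

  0-simplices (4): [1], [2], [3], [4]
  1-simplices (4): [1,2], [1,4], [2,3], [3,4]

Hence C_0 ≅ Z^4, C_1 ≅ Z^4.

Boundary ∂_1: C_1 → C_0 sends each edge [p,q] (with p < q) to q − p.
This gives a 4×4 integer matrix of rank 3; reducing to Smith normal form yields diagonal entries (1,1,1).

Now H_k = ker ∂_k / im ∂_{k+1}, so:

  H_0: rank C_0 − rank ∂_1 = 4 − 3 = 1, and the invariant factors of ∂_1 are all 1, so H_0 = Z.
  H_1: rank ker ∂_1 − rank ∂_2 = (4 − 3) − 0 = 1, and there is no ∂_2, so H_1 = Z.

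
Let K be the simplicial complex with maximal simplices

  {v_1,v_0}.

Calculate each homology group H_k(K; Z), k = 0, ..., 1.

Order the vertices as v_0 < v_1. Listing each simplex with vertices in this order, K has dimension 1 with simplices:

  0-simplices (2): [v_0], [v_1]
  1-simplices (1): [v_0,v_1]

so the chain groups are C_0 ≅ Z^2, C_1 ≅ Z^1.

∂_1: C_1 → C_0 maps an edge to its endpoints' difference, ∂[p,q] = q − p. For instance
  ∂[v_0,v_1] = [v_1] − [v_0].
This gives a 2×1 integer matrix of rank 1; reducing to Smith normal form yields diagonal entries (1).

Computing H_k = (kernel of ∂_k) / (image of ∂_{k+1}):

  H_0: rank C_0 − rank ∂_1 = 2 − 1 = 1, and the invariant factors of ∂_1 are all 1, so H_0 ≅ Z.
  H_1: rank ker ∂_1 − rank ∂_2 = (1 − 1) − 0 = 0, and there is no ∂_2, so H_1 ≅ 0.

(K is a triangulation of the 1-simplex.)

H_0 ≅ Z,  H_1 = 0.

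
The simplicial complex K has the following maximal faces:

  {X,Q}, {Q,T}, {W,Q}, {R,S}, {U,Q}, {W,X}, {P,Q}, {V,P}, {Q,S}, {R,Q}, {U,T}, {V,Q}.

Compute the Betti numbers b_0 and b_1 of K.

Order the vertices as P < Q < R < S < T < U < V < W < X. Listing each simplex with vertices in this order, K has dimension 1 with simplices:

  0-simplices (9): P, Q, R, S, T, U, V, W, X
  1-simplices (12): PQ, PV, QR, QS, QT, QU, QV, QW, QX, RS, TU, WX

Hence C_0 ≅ Z^9, C_1 ≅ Z^12.

∂_1: C_1 → C_0 is given by ∂[p,q] = [q] − [p].
This gives a 9×12 integer matrix of rank 8; reducing to Smith normal form yields diagonal entries (1,1,1,1,1,1,1,1).

Computing H_k = (kernel of ∂_k) / (image of ∂_{k+1}):

  H_0: rank C_0 − rank ∂_1 = 9 − 8 = 1, and the invariant factors of ∂_1 are all 1, so H_0 = Z.
  H_1: rank ker ∂_1 − rank ∂_2 = (12 − 8) − 0 = 4, and there is no ∂_2, so H_1 = Z^4.

As a check, the Euler characteristic is 9 − 12 = -3, which agrees with 1 − 4 = -3.
(K is a triangulation of a wedge of 4 circles.)

Hence the Betti numbers are b_0 = 1, b_1 = 4.

b_0 = 1, b_1 = 4.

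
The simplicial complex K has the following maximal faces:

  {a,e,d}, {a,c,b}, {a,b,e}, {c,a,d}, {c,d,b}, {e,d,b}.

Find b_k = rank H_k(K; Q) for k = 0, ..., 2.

b_0 = 1, b_1 = 0, b_2 = 1.

K has 5 vertices, 9 edges, 6 triangles.
rank ∂_0 = 0, rank ∂_1 = 4 ⇒ b_0 = 5 − 0 − 4 = 1; all invariant factors of ∂_1 are 1 so no torsion. So H_0 ≅ Z.
rank ∂_1 = 4, rank ∂_2 = 5 ⇒ b_1 = 9 − 4 − 5 = 0; all invariant factors of ∂_2 are 1 so no torsion. So H_1 ≅ 0.
rank ∂_2 = 5, rank ∂_3 = 0 ⇒ b_2 = 6 − 5 − 0 = 1. So H_2 ≅ Z.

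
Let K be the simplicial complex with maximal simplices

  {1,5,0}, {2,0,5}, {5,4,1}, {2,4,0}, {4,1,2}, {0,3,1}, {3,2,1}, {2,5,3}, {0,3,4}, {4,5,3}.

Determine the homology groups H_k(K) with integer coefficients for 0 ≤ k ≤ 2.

K has 6 vertices, 15 edges, 10 triangles.
rank ∂_0 = 0, rank ∂_1 = 5 ⇒ b_0 = 6 − 0 − 5 = 1; all invariant factors of ∂_1 are 1 so no torsion. So H_0 ≅ Z.
rank ∂_1 = 5, rank ∂_2 = 10 ⇒ b_1 = 15 − 5 − 10 = 0; ∂_2 has invariant factor(s) [2] giving torsion. So H_1 ≅ Z/2.
rank ∂_2 = 10, rank ∂_3 = 0 ⇒ b_2 = 10 − 10 − 0 = 0. So H_2 ≅ 0.

H_0 ≅ Z,  H_1 ≅ Z/2,  H_2 = 0.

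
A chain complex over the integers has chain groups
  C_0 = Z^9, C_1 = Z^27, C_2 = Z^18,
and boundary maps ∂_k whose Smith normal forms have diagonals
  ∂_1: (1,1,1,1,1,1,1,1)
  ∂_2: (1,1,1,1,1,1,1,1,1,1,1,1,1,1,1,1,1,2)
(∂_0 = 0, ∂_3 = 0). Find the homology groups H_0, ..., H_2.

H_0 ≅ Z,  H_1 ≅ Z ⊕ Z/2,  H_2 = 0.

H_0: b_0 = 9 − 0 − 8 = 1; torsion from ∂_1 factors > 1: none. So H_0 ≅ Z.
H_1: b_1 = 27 − 8 − 18 = 1; torsion from ∂_2 factors > 1: [2]. So H_1 ≅ Z ⊕ Z/2.
H_2: b_2 = 18 − 18 − 0 = 0; torsion from ∂_3 factors > 1: none. So H_2 ≅ 0.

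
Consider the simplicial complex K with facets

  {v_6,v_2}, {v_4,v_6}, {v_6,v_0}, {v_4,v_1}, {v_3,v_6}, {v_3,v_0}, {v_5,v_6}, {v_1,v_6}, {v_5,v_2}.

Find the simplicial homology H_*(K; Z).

H_0 = Z,  H_1 = Z^3.

Fix the vertex order v_0 < v_1 < v_2 < v_3 < v_4 < v_5 < v_6 and write every simplex with vertices in increasing order. Then dim K = 1 and the simplices of K are:

  0-simplices (7): [v_0], [v_1], [v_2], [v_3], [v_4], [v_5], [v_6]
  1-simplices (9): [v_0,v_3], [v_0,v_6], [v_1,v_4], [v_1,v_6], [v_2,v_5], [v_2,v_6], [v_3,v_6], [v_4,v_6], [v_5,v_6]

Hence C_0 ≅ Z^7, C_1 ≅ Z^9.

∂_1: C_1 → C_0 sends each edge [p,q] (with p < q) to q − p.
The 7×9 boundary matrix has rank 6 and Smith normal form diag(1,1,1,1,1,1).

Reading off H_k = ker ∂_k / im ∂_{k+1}:

  H_0: rank C_0 − rank ∂_1 = 7 − 6 = 1, and the invariant factors of ∂_1 are all 1, so H_0 ≅ Z.
  H_1: rank ker ∂_1 − rank ∂_2 = (9 − 6) − 0 = 3, and there is no ∂_2, so H_1 ≅ Z^3.

(K is a triangulation of a wedge of 3 circles.)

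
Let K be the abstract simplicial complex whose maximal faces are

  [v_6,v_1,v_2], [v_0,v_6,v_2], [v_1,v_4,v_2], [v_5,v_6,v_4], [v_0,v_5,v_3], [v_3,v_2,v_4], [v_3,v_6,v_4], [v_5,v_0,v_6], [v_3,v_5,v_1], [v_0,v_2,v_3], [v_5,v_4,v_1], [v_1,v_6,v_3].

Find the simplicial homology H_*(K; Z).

H_0 = Z,  H_1 = Z/2,  H_2 = 0.

K has 7 vertices, 18 edges, 12 triangles.
rank ∂_0 = 0, rank ∂_1 = 6 ⇒ b_0 = 7 − 0 − 6 = 1; all invariant factors of ∂_1 are 1 so no torsion. So H_0 ≅ Z.
rank ∂_1 = 6, rank ∂_2 = 12 ⇒ b_1 = 18 − 6 − 12 = 0; ∂_2 has invariant factor(s) [2] giving torsion. So H_1 ≅ Z/2.
rank ∂_2 = 12, rank ∂_3 = 0 ⇒ b_2 = 12 − 12 − 0 = 0. So H_2 ≅ 0.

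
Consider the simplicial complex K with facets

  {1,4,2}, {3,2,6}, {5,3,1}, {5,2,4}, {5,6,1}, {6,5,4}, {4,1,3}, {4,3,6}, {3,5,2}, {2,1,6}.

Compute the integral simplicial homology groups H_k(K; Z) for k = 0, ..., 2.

We work with the vertex ordering 1 < 2 < 3 < 4 < 5 < 6. The simplices of K, each written with vertices in increasing order, are:

  0-simplices (6): [1], [2], [3], [4], [5], [6]
  1-simplices (15): [1,2], [1,3], [1,4], [1,5], [1,6], [2,3], [2,4], [2,5], [2,6], [3,4], [3,5], [3,6], [4,5], [4,6], [5,6]
  2-simplices (10): [1,2,4], [1,2,6], [1,3,4], [1,3,5], [1,5,6], [2,3,5], [2,3,6], [2,4,5], [3,4,6], [4,5,6]

so the chain groups are C_0 ≅ Z^6, C_1 ≅ Z^15, C_2 ≅ Z^10.

∂_1: C_1 → C_0 maps an edge to its endpoints' difference, ∂[p,q] = q − p. For instance
  ∂[2,6] = [6] − [2].
This gives a 6×15 integer matrix of rank 5; reducing to Smith normal form yields diagonal entries (1,1,1,1,1).

∂_2: C_2 → C_1 maps a triangle to the signed sum of its edges. For instance
  ∂[3,4,6] = [4,6] − [3,6] + [3,4],
  ∂[1,3,5] = [3,5] − [1,5] + [1,3].
The 15×10 boundary matrix has rank 10 and Smith normal form diag(1,1,1,1,1,1,1,1,1,2).

From H_k ≅ ker(∂_k) / im(∂_{k+1}) we obtain:

  H_0: rank C_0 − rank ∂_1 = 6 − 5 = 1, and the invariant factors of ∂_1 are all 1, so H_0 = Z.
  H_1: rank ker ∂_1 − rank ∂_2 = (15 − 5) − 10 = 0, and ∂_2 has invariant factor 2 > 1, so H_1 = Z/2.
  H_2: rank ker ∂_2 − rank ∂_3 = (10 − 10) − 0 = 0, and there is no ∂_3, so H_2 = 0.

(K is a triangulation of the real projective plane RP^2.)

H_0 = Z,  H_1 = Z/2,  H_2 = 0.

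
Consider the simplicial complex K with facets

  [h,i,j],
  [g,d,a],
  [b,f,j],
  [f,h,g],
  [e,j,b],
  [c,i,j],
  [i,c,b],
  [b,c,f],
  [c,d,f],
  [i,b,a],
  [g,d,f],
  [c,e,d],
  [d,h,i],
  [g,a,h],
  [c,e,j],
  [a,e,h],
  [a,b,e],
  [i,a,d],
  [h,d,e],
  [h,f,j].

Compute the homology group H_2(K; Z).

Fix the vertex order a < b < c < d < e < f < g < h < i < j and write every simplex with vertices in increasing order. Then dim K = 2 and the simplices of K are:

  0-simplices (10): a, b, c, d, e, f, g, h, i, j
  1-simplices (30): ab, ad, ae, ag, ah, ai, bc, be, bf, bi, bj, cd, ce, cf, ci, cj, de, df, dg, dh, di, eh, ej, fg, fh, fj, gh, hi, hj, ij
  2-simplices (20): abe, abi, adg, adi, aeh, agh, bcf, bci, bej, bfj, cde, cdf, cej, cij, deh, dfg, dhi, fgh, fhj, hij

so the chain groups are C_0 ≅ Z^10, C_1 ≅ Z^30, C_2 ≅ Z^20.

Boundary ∂_1: C_1 → C_0 maps an edge to its endpoints' difference, ∂[p,q] = q − p. For instance
  ∂bi = i − b.
The 10×30 boundary matrix has rank 9 and Smith normal form diag(1,1,1,1,1,1,1,1,1).

Boundary ∂_2: C_2 → C_1 acts by ∂[p,q,r] = [q,r] − [p,r] + [p,q]. For instance
  ∂abi = bi − ai + ab,
  ∂bcf = cf − bf + bc.
As a 30×20 matrix over Z this has rank 20, with invariant factors (1,1,1,1,1,1,1,1,1,1,1,1,1,1,1,1,1,1,1,2).

Reading off H_k = ker ∂_k / im ∂_{k+1}:

  H_2: rank ker ∂_2 − rank ∂_3 = (20 − 20) − 0 = 0, and there is no ∂_3, so H_2 ≅ 0.

H_2 = 0.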